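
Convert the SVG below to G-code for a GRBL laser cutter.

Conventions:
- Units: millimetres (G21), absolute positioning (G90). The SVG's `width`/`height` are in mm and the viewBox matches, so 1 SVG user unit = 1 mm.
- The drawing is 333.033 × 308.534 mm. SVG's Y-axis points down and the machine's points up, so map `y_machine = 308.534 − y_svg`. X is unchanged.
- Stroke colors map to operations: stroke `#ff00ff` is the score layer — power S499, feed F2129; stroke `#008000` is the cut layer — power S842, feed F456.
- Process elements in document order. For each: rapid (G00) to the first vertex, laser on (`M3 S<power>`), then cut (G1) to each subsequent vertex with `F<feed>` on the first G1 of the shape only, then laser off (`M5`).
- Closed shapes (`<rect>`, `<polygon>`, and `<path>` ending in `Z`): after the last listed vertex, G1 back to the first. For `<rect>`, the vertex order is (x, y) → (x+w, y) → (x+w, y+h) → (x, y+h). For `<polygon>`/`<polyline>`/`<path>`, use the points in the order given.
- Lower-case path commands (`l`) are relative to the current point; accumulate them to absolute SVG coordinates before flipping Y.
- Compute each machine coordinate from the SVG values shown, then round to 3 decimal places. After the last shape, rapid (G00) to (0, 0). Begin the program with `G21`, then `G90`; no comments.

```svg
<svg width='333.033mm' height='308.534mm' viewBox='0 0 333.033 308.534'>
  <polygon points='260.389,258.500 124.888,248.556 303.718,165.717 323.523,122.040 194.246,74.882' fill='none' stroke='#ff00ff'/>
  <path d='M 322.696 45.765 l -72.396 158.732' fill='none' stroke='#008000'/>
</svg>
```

viewBox `0 0 333.033 308.534` with mm width/height → 1 unit = 1 mm. Flip: y_m = 308.534 − y_svg.

**Shape 1** — `<polygon>` closed polygon, stroke `#ff00ff` → score (S499, F2129). Machine vertices: (260.389,50.034) → (124.888,59.978) → (303.718,142.817) → (323.523,186.494) → (194.246,233.652) → (260.389,50.034). Closed: final G1 returns to the first vertex.

**Shape 2** — `<path>` line segment, stroke `#008000` → cut (S842, F456). Machine vertices: (322.696,262.769) → (250.300,104.037). Open path.

G21
G90
G00 X260.389 Y50.034
M3 S499
G1 X124.888 Y59.978 F2129
G1 X303.718 Y142.817
G1 X323.523 Y186.494
G1 X194.246 Y233.652
G1 X260.389 Y50.034
M5
G00 X322.696 Y262.769
M3 S842
G1 X250.300 Y104.037 F456
M5
G00 X0.000 Y0.000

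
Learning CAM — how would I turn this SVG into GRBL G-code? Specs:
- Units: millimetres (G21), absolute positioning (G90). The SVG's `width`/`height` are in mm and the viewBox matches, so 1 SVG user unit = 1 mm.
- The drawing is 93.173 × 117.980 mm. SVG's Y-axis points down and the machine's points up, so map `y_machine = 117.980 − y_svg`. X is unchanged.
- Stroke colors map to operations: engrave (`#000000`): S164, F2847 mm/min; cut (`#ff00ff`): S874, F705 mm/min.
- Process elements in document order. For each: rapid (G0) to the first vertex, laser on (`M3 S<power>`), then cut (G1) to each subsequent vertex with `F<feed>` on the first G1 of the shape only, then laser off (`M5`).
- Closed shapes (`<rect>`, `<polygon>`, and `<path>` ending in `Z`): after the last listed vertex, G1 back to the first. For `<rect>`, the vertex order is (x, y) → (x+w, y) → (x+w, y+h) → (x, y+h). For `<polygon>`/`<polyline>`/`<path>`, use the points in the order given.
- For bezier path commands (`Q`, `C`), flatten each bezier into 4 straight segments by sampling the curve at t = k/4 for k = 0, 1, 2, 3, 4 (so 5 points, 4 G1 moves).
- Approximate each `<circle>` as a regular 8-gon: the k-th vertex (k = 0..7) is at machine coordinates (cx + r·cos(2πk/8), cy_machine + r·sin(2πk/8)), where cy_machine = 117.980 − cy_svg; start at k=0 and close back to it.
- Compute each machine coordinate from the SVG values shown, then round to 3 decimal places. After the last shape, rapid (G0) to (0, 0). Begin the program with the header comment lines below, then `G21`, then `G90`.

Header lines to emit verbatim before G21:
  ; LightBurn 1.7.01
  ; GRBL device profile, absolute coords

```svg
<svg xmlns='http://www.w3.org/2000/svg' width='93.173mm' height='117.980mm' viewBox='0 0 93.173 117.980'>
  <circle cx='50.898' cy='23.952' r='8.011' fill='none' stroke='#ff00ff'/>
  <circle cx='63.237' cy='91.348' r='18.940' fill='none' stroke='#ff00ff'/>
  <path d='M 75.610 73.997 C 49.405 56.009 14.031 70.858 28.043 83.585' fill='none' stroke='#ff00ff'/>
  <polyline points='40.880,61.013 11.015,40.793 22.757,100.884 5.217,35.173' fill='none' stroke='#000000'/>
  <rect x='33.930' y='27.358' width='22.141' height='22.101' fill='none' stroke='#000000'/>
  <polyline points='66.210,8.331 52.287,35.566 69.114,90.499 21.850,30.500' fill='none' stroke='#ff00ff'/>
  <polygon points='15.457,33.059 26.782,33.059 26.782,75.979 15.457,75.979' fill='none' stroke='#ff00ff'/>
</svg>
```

; LightBurn 1.7.01
; GRBL device profile, absolute coords
G21
G90
G0 X58.909 Y94.028
M3 S874
G1 X56.563 Y99.693 F705
G1 X50.898 Y102.039
G1 X45.233 Y99.693
G1 X42.887 Y94.028
G1 X45.233 Y88.363
G1 X50.898 Y86.017
G1 X56.563 Y88.363
G1 X58.909 Y94.028
M5
G0 X82.177 Y26.632
M3 S874
G1 X76.630 Y40.025 F705
G1 X63.237 Y45.572
G1 X49.844 Y40.025
G1 X44.297 Y26.632
G1 X49.844 Y13.239
G1 X63.237 Y7.692
G1 X76.630 Y13.239
G1 X82.177 Y26.632
M5
G0 X75.610 Y43.983
M3 S874
G1 X55.152 Y51.863 F705
G1 X36.745 Y50.707
G1 X25.879 Y43.792
G1 X28.043 Y34.395
M5
G0 X40.880 Y56.967
M3 S164
G1 X11.015 Y77.187 F2847
G1 X22.757 Y17.096
G1 X5.217 Y82.807
M5
G0 X33.930 Y90.622
M3 S164
G1 X56.071 Y90.622 F2847
G1 X56.071 Y68.521
G1 X33.930 Y68.521
G1 X33.930 Y90.622
M5
G0 X66.210 Y109.649
M3 S874
G1 X52.287 Y82.414 F705
G1 X69.114 Y27.481
G1 X21.850 Y87.480
M5
G0 X15.457 Y84.921
M3 S874
G1 X26.782 Y84.921 F705
G1 X26.782 Y42.001
G1 X15.457 Y42.001
G1 X15.457 Y84.921
M5
G0 X0.000 Y0.000

Since the viewBox matches the mm dimensions, user units are millimetres directly. The only transform is the Y-flip y_m = 117.980 − y_svg.

Shape 1 is a circle drawn with `<circle>`. Its stroke #ff00ff means cut at S874, F705. After flipping Y the toolpath is (58.909,94.028) → (56.563,99.693) → (50.898,102.039) → (45.233,99.693) → (42.887,94.028) → (45.233,88.363) → (50.898,86.017) → (56.563,88.363) → (58.909,94.028), returning to the start.

Shape 2 is a circle drawn with `<circle>`. Its stroke #ff00ff means cut at S874, F705. After flipping Y the toolpath is (82.177,26.632) → (76.630,40.025) → (63.237,45.572) → (49.844,40.025) → (44.297,26.632) → (49.844,13.239) → (63.237,7.692) → (76.630,13.239) → (82.177,26.632), returning to the start.

Shape 3 is a cubic bezier drawn with `<path>`. Its stroke #ff00ff means cut at S874, F705. After flipping Y the toolpath is (75.610,43.983) → (55.152,51.863) → (36.745,50.707) → (25.879,43.792) → (28.043,34.395).

Shape 4 is a open polyline drawn with `<polyline>`. Its stroke #000000 means engrave at S164, F2847. After flipping Y the toolpath is (40.880,56.967) → (11.015,77.187) → (22.757,17.096) → (5.217,82.807).

Shape 5 is a rectangle drawn with `<rect>`. Its stroke #000000 means engrave at S164, F2847. After flipping Y the toolpath is (33.930,90.622) → (56.071,90.622) → (56.071,68.521) → (33.930,68.521) → (33.930,90.622), returning to the start.

Shape 6 is a open polyline drawn with `<polyline>`. Its stroke #ff00ff means cut at S874, F705. After flipping Y the toolpath is (66.210,109.649) → (52.287,82.414) → (69.114,27.481) → (21.850,87.480).

Shape 7 is a rectangle drawn with `<polygon>`. Its stroke #ff00ff means cut at S874, F705. After flipping Y the toolpath is (15.457,84.921) → (26.782,84.921) → (26.782,42.001) → (15.457,42.001) → (15.457,84.921), returning to the start.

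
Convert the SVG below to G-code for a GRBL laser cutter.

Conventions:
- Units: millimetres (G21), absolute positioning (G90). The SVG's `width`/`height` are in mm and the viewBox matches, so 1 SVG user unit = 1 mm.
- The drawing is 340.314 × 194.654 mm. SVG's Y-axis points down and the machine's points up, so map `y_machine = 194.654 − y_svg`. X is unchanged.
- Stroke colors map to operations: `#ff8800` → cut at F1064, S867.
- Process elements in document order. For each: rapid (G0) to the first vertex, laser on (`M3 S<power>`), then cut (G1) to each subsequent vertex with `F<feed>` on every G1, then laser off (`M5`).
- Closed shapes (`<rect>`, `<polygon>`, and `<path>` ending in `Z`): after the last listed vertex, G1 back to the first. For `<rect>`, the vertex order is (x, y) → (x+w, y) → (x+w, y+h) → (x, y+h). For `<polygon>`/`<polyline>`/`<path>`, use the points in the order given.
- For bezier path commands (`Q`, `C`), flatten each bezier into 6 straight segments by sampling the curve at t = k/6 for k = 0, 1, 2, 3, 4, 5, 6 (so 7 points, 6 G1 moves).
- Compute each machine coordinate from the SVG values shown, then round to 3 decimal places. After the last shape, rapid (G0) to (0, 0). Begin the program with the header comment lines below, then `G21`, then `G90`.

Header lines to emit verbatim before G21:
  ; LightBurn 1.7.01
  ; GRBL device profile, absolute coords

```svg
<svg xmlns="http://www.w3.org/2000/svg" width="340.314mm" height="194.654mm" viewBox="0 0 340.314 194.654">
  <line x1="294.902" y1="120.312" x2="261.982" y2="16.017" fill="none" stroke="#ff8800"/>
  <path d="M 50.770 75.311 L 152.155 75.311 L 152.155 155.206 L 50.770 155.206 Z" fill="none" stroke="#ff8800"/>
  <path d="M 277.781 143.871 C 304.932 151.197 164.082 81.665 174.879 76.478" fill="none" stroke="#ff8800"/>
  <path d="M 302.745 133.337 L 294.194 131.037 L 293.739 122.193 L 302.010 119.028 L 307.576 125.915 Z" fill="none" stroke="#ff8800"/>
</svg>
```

Since the viewBox matches the mm dimensions, user units are millimetres directly. The only transform is the Y-flip y_m = 194.654 − y_svg.

Shape 1 is a line segment drawn with `<line>`. Its stroke #ff8800 means cut at S867, F1064. After flipping Y the toolpath is (294.902,74.342) → (261.982,178.637).

Shape 2 is a rectangle drawn with `<path>`. Its stroke #ff8800 means cut at S867, F1064. After flipping Y the toolpath is (50.770,119.343) → (152.155,119.343) → (152.155,39.448) → (50.770,39.448) → (50.770,119.343), returning to the start.

Shape 3 is a cubic bezier drawn with `<path>`. Its stroke #ff8800 means cut at S867, F1064. After flipping Y the toolpath is (277.781,50.783) → (278.836,52.871) → (260.770,63.847) → (232.463,79.787) → (202.792,96.770) → (180.638,110.874) → (174.879,118.176).

Shape 4 is a regular polygon drawn with `<path>`. Its stroke #ff8800 means cut at S867, F1064. After flipping Y the toolpath is (302.745,61.317) → (294.194,63.617) → (293.739,72.461) → (302.010,75.626) → (307.576,68.739) → (302.745,61.317), returning to the start.

; LightBurn 1.7.01
; GRBL device profile, absolute coords
G21
G90
G0 X294.902 Y74.342
M3 S867
G1 X261.982 Y178.637 F1064
M5
G0 X50.770 Y119.343
M3 S867
G1 X152.155 Y119.343 F1064
G1 X152.155 Y39.448 F1064
G1 X50.770 Y39.448 F1064
G1 X50.770 Y119.343 F1064
M5
G0 X277.781 Y50.783
M3 S867
G1 X278.836 Y52.871 F1064
G1 X260.770 Y63.847 F1064
G1 X232.463 Y79.787 F1064
G1 X202.792 Y96.770 F1064
G1 X180.638 Y110.874 F1064
G1 X174.879 Y118.176 F1064
M5
G0 X302.745 Y61.317
M3 S867
G1 X294.194 Y63.617 F1064
G1 X293.739 Y72.461 F1064
G1 X302.010 Y75.626 F1064
G1 X307.576 Y68.739 F1064
G1 X302.745 Y61.317 F1064
M5
G0 X0.000 Y0.000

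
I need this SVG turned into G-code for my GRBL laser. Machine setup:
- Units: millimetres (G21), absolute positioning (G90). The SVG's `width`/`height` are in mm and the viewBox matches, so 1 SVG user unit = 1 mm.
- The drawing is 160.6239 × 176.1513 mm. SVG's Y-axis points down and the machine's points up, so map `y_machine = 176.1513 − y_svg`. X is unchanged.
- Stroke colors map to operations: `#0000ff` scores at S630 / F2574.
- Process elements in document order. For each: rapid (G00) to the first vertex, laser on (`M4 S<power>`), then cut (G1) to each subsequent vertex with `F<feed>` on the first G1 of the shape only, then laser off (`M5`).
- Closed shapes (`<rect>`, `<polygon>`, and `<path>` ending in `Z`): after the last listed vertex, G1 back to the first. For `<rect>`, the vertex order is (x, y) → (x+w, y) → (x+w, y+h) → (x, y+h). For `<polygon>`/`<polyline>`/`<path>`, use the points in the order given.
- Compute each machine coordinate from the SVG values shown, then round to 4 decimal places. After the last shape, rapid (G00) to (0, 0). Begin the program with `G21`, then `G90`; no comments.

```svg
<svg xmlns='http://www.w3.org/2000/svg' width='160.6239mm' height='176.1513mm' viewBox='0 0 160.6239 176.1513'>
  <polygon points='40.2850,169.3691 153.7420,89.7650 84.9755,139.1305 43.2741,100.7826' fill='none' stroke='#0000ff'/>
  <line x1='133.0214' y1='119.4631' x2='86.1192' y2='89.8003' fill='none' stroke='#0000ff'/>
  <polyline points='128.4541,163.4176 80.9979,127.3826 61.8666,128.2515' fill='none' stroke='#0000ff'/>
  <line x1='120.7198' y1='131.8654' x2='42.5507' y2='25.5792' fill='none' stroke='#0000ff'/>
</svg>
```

G21
G90
G00 X40.2850 Y6.7822
M4 S630
G1 X153.7420 Y86.3863 F2574
G1 X84.9755 Y37.0208
G1 X43.2741 Y75.3687
G1 X40.2850 Y6.7822
M5
G00 X133.0214 Y56.6882
M4 S630
G1 X86.1192 Y86.3510 F2574
M5
G00 X128.4541 Y12.7337
M4 S630
G1 X80.9979 Y48.7687 F2574
G1 X61.8666 Y47.8998
M5
G00 X120.7198 Y44.2859
M4 S630
G1 X42.5507 Y150.5721 F2574
M5
G00 X0.0000 Y0.0000

viewBox `0 0 160.6239 176.1513` with mm width/height → 1 unit = 1 mm. Flip: y_m = 176.1513 − y_svg.

**Shape 1** — `<polygon>` closed polygon, stroke `#0000ff` → score (S630, F2574). Machine vertices: (40.2850,6.7822) → (153.7420,86.3863) → (84.9755,37.0208) → (43.2741,75.3687) → (40.2850,6.7822). Closed: final G1 returns to the first vertex.

**Shape 2** — `<line>` line segment, stroke `#0000ff` → score (S630, F2574). Machine vertices: (133.0214,56.6882) → (86.1192,86.3510). Open path.

**Shape 3** — `<polyline>` open polyline, stroke `#0000ff` → score (S630, F2574). Machine vertices: (128.4541,12.7337) → (80.9979,48.7687) → (61.8666,47.8998). Open path.

**Shape 4** — `<line>` line segment, stroke `#0000ff` → score (S630, F2574). Machine vertices: (120.7198,44.2859) → (42.5507,150.5721). Open path.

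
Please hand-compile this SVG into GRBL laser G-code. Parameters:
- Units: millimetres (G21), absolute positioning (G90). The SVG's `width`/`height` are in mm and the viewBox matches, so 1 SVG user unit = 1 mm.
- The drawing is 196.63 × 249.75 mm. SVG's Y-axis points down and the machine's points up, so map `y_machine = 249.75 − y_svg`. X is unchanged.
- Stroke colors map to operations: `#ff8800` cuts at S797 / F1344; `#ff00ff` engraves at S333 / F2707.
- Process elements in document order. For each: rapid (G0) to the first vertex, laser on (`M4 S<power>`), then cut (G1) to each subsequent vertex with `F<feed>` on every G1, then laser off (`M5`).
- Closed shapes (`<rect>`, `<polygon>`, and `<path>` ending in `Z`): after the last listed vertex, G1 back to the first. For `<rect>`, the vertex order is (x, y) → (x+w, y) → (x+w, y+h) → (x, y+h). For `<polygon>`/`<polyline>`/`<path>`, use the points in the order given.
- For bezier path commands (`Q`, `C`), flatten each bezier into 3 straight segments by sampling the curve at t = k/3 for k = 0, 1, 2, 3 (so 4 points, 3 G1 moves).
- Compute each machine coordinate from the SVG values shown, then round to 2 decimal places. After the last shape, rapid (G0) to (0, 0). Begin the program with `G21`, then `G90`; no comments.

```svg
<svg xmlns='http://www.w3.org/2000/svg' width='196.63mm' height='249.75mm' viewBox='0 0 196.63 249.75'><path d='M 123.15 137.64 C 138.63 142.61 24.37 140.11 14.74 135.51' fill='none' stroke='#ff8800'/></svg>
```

Since the viewBox matches the mm dimensions, user units are millimetres directly. The only transform is the Y-flip y_m = 249.75 − y_svg.

Shape 1 is a cubic bezier drawn with `<path>`. Its stroke #ff8800 means cut at S797, F1344. After flipping Y the toolpath is (123.15,112.11) → (104.06,109.43) → (50.57,110.54) → (14.74,114.24).

G21
G90
G0 X123.15 Y112.11
M4 S797
G1 X104.06 Y109.43 F1344
G1 X50.57 Y110.54 F1344
G1 X14.74 Y114.24 F1344
M5
G0 X0.00 Y0.00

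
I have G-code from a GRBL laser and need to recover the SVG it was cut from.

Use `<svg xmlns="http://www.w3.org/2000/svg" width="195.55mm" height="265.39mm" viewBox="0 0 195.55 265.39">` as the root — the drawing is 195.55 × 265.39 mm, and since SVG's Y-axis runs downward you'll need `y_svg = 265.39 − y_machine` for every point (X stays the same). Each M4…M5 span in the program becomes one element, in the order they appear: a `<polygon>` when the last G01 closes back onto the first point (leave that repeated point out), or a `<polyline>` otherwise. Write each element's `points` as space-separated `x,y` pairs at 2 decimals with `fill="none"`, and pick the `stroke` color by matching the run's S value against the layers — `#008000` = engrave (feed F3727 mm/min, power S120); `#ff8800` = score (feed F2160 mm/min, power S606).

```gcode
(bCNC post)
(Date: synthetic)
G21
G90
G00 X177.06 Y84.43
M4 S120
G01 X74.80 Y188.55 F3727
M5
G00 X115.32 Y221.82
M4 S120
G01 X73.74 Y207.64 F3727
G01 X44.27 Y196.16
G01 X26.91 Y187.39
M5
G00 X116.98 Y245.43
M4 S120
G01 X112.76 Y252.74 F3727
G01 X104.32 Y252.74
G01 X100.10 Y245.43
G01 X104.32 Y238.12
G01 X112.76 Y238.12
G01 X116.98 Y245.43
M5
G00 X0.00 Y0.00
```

<svg xmlns="http://www.w3.org/2000/svg" width="195.55mm" height="265.39mm" viewBox="0 0 195.55 265.39">
  <polyline points="177.06,180.96 74.80,76.84" fill="none" stroke="#008000"/>
  <polyline points="115.32,43.57 73.74,57.75 44.27,69.23 26.91,78.00" fill="none" stroke="#008000"/>
  <polygon points="116.98,19.96 112.76,12.65 104.32,12.65 100.10,19.96 104.32,27.27 112.76,27.27" fill="none" stroke="#008000"/>
</svg>

Machine Y-up, SVG Y-down with viewBox height 265.39, so y_svg = 265.39 − y_machine; X carries over. Every run uses S120, so all elements get stroke `#008000` (engrave).

Run 1: The run is open, so emit a `<polyline>` with points (Y-flipped): 177.06,180.96 74.80,76.84.

Run 2: The run is open, so emit a `<polyline>` with points (Y-flipped): 115.32,43.57 73.74,57.75 44.27,69.23 26.91,78.00.

Run 3: The run returns to its start, so emit a `<polygon>` with points (Y-flipped): 116.98,19.96 112.76,12.65 104.32,12.65 100.10,19.96 104.32,27.27 112.76,27.27.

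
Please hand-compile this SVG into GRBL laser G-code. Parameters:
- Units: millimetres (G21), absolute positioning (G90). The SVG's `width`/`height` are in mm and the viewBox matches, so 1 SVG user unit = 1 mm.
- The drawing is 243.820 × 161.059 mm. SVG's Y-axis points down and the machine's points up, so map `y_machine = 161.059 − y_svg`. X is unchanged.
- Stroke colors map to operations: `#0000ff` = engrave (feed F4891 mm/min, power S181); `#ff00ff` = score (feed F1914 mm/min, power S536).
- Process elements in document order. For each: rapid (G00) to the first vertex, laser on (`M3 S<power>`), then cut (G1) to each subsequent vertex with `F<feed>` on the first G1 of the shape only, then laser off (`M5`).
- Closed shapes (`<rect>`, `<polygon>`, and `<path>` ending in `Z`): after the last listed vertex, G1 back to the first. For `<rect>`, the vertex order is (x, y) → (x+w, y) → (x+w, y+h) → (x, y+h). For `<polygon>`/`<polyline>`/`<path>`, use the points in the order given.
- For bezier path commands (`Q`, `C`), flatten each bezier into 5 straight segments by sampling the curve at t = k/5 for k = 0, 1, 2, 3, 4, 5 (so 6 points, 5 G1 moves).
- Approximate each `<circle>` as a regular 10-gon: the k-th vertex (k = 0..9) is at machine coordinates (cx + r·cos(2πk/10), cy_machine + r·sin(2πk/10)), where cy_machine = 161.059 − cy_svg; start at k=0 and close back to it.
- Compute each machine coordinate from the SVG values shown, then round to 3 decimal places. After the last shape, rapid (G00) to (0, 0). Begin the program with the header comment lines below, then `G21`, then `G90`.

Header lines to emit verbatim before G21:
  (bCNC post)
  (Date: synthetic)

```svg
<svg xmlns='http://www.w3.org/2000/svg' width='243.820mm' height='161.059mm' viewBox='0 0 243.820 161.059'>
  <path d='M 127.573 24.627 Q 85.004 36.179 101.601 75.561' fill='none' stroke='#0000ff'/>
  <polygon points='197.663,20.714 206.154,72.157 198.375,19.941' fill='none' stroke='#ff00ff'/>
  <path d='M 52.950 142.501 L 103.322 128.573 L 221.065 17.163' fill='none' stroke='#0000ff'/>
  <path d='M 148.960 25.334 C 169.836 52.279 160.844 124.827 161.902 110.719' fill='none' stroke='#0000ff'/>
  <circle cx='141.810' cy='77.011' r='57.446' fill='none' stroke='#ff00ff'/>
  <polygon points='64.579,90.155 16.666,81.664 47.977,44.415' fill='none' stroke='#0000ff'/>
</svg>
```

(bCNC post)
(Date: synthetic)
G21
G90
G00 X127.573 Y136.432
M3 S181
G1 X112.912 Y130.698 F4891
G1 X102.984 Y122.738
G1 X97.790 Y112.551
G1 X97.329 Y100.138
G1 X101.601 Y85.498
M5
G00 X197.663 Y140.345
M3 S536
G1 X206.154 Y88.902 F1914
G1 X198.375 Y141.118
G1 X197.663 Y140.345
M5
G00 X52.950 Y18.558
M3 S181
G1 X103.322 Y32.486 F4891
G1 X221.065 Y143.896
M5
G00 X148.960 Y135.725
M3 S181
G1 X158.221 Y115.144 F4891
G1 X162.229 Y89.966
G1 X162.902 Y66.541
G1 X162.154 Y51.216
G1 X161.902 Y50.340
M5
G00 X199.256 Y84.048
M3 S536
G1 X188.285 Y117.814 F1914
G1 X159.562 Y138.682
G1 X124.058 Y138.682
G1 X95.335 Y117.814
G1 X84.364 Y84.048
G1 X95.335 Y50.282
G1 X124.058 Y29.414
G1 X159.562 Y29.414
G1 X188.285 Y50.282
G1 X199.256 Y84.048
M5
G00 X64.579 Y70.904
M3 S181
G1 X16.666 Y79.395 F4891
G1 X47.977 Y116.644
G1 X64.579 Y70.904
M5
G00 X0.000 Y0.000

Since the viewBox matches the mm dimensions, user units are millimetres directly. The only transform is the Y-flip y_m = 161.059 − y_svg.

Shape 1 is a quadratic bezier drawn with `<path>`. Its stroke #0000ff means engrave at S181, F4891. After flipping Y the toolpath is (127.573,136.432) → (112.912,130.698) → (102.984,122.738) → (97.790,112.551) → (97.329,100.138) → (101.601,85.498).

Shape 2 is a closed polygon drawn with `<polygon>`. Its stroke #ff00ff means score at S536, F1914. After flipping Y the toolpath is (197.663,140.345) → (206.154,88.902) → (198.375,141.118) → (197.663,140.345), returning to the start.

Shape 3 is a open polyline drawn with `<path>`. Its stroke #0000ff means engrave at S181, F4891. After flipping Y the toolpath is (52.950,18.558) → (103.322,32.486) → (221.065,143.896).

Shape 4 is a cubic bezier drawn with `<path>`. Its stroke #0000ff means engrave at S181, F4891. After flipping Y the toolpath is (148.960,135.725) → (158.221,115.144) → (162.229,89.966) → (162.902,66.541) → (162.154,51.216) → (161.902,50.340).

Shape 5 is a circle drawn with `<circle>`. Its stroke #ff00ff means score at S536, F1914. After flipping Y the toolpath is (199.256,84.048) → (188.285,117.814) → (159.562,138.682) → (124.058,138.682) → (95.335,117.814) → (84.364,84.048) → (95.335,50.282) → (124.058,29.414) → (159.562,29.414) → (188.285,50.282) → (199.256,84.048), returning to the start.

Shape 6 is a regular polygon drawn with `<polygon>`. Its stroke #0000ff means engrave at S181, F4891. After flipping Y the toolpath is (64.579,70.904) → (16.666,79.395) → (47.977,116.644) → (64.579,70.904), returning to the start.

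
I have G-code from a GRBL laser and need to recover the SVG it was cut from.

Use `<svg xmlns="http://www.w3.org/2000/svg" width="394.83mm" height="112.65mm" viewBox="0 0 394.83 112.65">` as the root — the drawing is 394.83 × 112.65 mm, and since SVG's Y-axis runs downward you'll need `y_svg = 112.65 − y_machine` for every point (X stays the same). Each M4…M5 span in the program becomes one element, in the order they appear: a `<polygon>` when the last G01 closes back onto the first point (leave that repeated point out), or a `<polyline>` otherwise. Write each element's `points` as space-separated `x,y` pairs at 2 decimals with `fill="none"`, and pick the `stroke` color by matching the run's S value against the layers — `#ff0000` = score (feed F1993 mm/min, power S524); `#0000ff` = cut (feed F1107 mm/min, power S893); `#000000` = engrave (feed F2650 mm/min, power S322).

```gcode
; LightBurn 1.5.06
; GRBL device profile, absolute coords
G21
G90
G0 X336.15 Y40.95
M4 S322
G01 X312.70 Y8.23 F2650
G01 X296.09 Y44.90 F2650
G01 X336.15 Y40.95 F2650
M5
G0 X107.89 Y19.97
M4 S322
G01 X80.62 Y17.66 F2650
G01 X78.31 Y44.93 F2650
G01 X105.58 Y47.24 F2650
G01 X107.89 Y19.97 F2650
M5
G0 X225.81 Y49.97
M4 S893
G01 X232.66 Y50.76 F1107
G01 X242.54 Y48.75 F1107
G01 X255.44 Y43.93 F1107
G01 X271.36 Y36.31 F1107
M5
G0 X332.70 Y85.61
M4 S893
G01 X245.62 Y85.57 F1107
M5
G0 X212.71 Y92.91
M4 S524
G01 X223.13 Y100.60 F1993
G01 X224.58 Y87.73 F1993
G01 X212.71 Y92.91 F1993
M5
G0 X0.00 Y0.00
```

<svg xmlns="http://www.w3.org/2000/svg" width="394.83mm" height="112.65mm" viewBox="0 0 394.83 112.65">
  <polygon points="336.15,71.70 312.70,104.42 296.09,67.75" fill="none" stroke="#000000"/>
  <polygon points="107.89,92.68 80.62,94.99 78.31,67.72 105.58,65.41" fill="none" stroke="#000000"/>
  <polyline points="225.81,62.68 232.66,61.89 242.54,63.90 255.44,68.72 271.36,76.34" fill="none" stroke="#0000ff"/>
  <polyline points="332.70,27.04 245.62,27.08" fill="none" stroke="#0000ff"/>
  <polygon points="212.71,19.74 223.13,12.05 224.58,24.92" fill="none" stroke="#ff0000"/>
</svg>

Machine Y-up, SVG Y-down with viewBox height 112.65, so y_svg = 112.65 − y_machine; X carries over.

Run 1: power S322 maps to stroke `#000000` (engrave). The run returns to its start, so emit a `<polygon>` with points (Y-flipped): 336.15,71.70 312.70,104.42 296.09,67.75.

Run 2: power S322 maps to stroke `#000000` (engrave). The run returns to its start, so emit a `<polygon>` with points (Y-flipped): 107.89,92.68 80.62,94.99 78.31,67.72 105.58,65.41.

Run 3: the run's S893 means `#0000ff` (cut). The run is open, so emit a `<polyline>` with points (Y-flipped): 225.81,62.68 232.66,61.89 242.54,63.90 255.44,68.72 271.36,76.34.

Run 4: the run's S893 means `#0000ff` (cut). The run is open, so emit a `<polyline>` with points (Y-flipped): 332.70,27.04 245.62,27.08.

Run 5: power S524 maps to stroke `#ff0000` (score). The run returns to its start, so emit a `<polygon>` with points (Y-flipped): 212.71,19.74 223.13,12.05 224.58,24.92.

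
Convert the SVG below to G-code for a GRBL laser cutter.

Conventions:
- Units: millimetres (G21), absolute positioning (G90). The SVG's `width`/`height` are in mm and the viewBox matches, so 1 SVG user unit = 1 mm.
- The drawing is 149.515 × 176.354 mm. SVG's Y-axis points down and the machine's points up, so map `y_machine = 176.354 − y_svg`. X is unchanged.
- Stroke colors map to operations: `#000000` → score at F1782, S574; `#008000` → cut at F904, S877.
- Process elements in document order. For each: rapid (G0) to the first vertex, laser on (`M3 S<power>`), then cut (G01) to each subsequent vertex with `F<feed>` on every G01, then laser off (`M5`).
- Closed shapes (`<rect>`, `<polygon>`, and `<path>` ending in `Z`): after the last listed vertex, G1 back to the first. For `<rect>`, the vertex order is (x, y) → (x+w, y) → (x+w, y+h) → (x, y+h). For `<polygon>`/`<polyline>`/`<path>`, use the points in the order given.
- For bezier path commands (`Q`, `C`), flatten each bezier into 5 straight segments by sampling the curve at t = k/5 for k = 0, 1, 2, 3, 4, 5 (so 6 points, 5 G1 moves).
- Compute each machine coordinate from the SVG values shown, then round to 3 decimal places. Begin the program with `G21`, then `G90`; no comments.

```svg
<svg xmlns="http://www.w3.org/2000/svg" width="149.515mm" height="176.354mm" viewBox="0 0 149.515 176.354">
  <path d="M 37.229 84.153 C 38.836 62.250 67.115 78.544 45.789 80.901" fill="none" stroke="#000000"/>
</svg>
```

1 u = 1 mm; y_m = 176.354 − y.

[1] `<path>` cubic bezier, #000000→score S574 F1782: (37.229,92.201) → (40.784,101.176) → (47.078,103.487) → (52.452,101.635) → (53.242,98.123) → (45.789,95.453)

G21
G90
G0 X37.229 Y92.201
M3 S574
G01 X40.784 Y101.176 F1782
G01 X47.078 Y103.487 F1782
G01 X52.452 Y101.635 F1782
G01 X53.242 Y98.123 F1782
G01 X45.789 Y95.453 F1782
M5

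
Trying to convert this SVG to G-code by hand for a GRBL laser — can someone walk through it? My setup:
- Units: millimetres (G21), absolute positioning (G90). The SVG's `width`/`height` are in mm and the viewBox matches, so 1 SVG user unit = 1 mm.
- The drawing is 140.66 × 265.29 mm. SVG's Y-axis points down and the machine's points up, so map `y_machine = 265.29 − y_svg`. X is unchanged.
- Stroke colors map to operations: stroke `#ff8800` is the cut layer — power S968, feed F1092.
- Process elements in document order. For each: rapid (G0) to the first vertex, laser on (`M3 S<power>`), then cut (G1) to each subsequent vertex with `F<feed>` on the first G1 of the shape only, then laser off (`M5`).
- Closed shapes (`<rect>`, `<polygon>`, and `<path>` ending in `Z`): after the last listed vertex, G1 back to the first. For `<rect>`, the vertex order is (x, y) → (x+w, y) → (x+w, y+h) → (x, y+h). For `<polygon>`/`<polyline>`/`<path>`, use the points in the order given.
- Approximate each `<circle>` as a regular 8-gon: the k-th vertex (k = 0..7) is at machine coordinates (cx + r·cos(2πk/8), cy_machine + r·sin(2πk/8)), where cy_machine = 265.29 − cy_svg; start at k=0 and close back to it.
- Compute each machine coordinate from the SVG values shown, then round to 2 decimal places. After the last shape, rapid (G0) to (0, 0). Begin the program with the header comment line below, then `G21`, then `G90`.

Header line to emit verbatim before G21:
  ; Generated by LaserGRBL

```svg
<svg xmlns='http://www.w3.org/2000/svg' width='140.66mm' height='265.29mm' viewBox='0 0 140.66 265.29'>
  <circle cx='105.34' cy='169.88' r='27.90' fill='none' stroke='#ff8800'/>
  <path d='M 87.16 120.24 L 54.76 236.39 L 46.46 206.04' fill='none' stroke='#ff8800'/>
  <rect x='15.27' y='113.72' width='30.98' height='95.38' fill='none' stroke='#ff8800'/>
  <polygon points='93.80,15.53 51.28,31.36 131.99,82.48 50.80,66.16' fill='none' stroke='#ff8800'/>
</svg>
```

; Generated by LaserGRBL
G21
G90
G0 X133.24 Y95.41
M3 S968
G1 X125.07 Y115.14 F1092
G1 X105.34 Y123.31
G1 X85.61 Y115.14
G1 X77.44 Y95.41
G1 X85.61 Y75.68
G1 X105.34 Y67.51
G1 X125.07 Y75.68
G1 X133.24 Y95.41
M5
G0 X87.16 Y145.05
M3 S968
G1 X54.76 Y28.90 F1092
G1 X46.46 Y59.25
M5
G0 X15.27 Y151.57
M3 S968
G1 X46.25 Y151.57 F1092
G1 X46.25 Y56.19
G1 X15.27 Y56.19
G1 X15.27 Y151.57
M5
G0 X93.80 Y249.76
M3 S968
G1 X51.28 Y233.93 F1092
G1 X131.99 Y182.81
G1 X50.80 Y199.13
G1 X93.80 Y249.76
M5
G0 X0.00 Y0.00

viewBox `0 0 140.66 265.29` with mm width/height → 1 unit = 1 mm. Flip: y_m = 265.29 − y_svg.

**Shape 1** — `<circle>` circle, stroke `#ff8800` → cut (S968, F1092). Machine vertices: (133.24,95.41) → (125.07,115.14) → (105.34,123.31) → (85.61,115.14) → (77.44,95.41) → (85.61,75.68) → (105.34,67.51) → (125.07,75.68) → (133.24,95.41). Closed: final G1 returns to the first vertex.

**Shape 2** — `<path>` open polyline, stroke `#ff8800` → cut (S968, F1092). Machine vertices: (87.16,145.05) → (54.76,28.90) → (46.46,59.25). Open path.

**Shape 3** — `<rect>` rectangle, stroke `#ff8800` → cut (S968, F1092). Machine vertices: (15.27,151.57) → (46.25,151.57) → (46.25,56.19) → (15.27,56.19) → (15.27,151.57). Closed: final G1 returns to the first vertex.

**Shape 4** — `<polygon>` closed polygon, stroke `#ff8800` → cut (S968, F1092). Machine vertices: (93.80,249.76) → (51.28,233.93) → (131.99,182.81) → (50.80,199.13) → (93.80,249.76). Closed: final G1 returns to the first vertex.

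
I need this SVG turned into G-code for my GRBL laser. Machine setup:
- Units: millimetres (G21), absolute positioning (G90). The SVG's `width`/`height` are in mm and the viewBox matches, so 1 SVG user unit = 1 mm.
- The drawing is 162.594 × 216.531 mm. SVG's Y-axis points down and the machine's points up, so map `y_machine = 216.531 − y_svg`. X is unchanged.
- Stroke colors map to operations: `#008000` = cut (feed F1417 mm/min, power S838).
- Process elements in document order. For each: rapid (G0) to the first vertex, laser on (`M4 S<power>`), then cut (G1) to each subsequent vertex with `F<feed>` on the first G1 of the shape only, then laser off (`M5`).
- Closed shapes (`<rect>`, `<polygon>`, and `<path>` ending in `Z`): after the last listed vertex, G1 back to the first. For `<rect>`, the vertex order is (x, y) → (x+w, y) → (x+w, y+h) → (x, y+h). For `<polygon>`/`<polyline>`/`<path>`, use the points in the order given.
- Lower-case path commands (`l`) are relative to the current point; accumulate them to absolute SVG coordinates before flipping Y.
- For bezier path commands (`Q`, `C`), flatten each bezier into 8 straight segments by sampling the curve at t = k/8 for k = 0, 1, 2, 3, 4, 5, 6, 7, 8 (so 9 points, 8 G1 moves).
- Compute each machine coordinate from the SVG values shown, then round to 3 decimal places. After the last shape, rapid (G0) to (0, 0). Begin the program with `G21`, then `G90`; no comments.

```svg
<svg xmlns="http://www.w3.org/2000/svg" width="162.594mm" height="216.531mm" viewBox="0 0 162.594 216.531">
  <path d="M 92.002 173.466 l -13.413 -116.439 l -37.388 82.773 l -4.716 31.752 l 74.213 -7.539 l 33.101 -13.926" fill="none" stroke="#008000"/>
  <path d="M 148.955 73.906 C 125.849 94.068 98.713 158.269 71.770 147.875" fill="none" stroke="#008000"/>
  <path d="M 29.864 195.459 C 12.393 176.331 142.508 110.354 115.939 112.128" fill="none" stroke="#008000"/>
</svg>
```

viewBox `0 0 162.594 216.531` with mm width/height → 1 unit = 1 mm. Flip: y_m = 216.531 − y_svg.

**Shape 1** — `<path>` open polyline, stroke `#008000` → cut (S838, F1417). Machine vertices: (92.002,43.065) → (78.589,159.504) → (41.201,76.731) → (36.485,44.979) → (110.698,52.518) → (143.799,66.444). Open path.

**Shape 2** — `<path>` cubic bezier, stroke `#008000` → cut (S838, F1417). Control points (SVG): P0=(148.955,73.906), P1=(125.849,94.068), P2=(98.713,158.269), P3=(71.770,147.875); sampled at t=k/8. Machine vertices: (148.955,142.625) → (140.110,133.232) → (130.936,121.100) → (121.483,107.620) → (111.801,94.182) → (101.940,82.176) → (91.947,72.993) → (81.874,68.023) → (71.770,68.656). Open path.

**Shape 3** — `<path>` cubic bezier, stroke `#008000` → cut (S838, F1417). Control points (SVG): P0=(29.864,195.459), P1=(12.393,176.331), P2=(142.508,110.354), P3=(115.939,112.128); sampled at t=k/8. Machine vertices: (29.864,21.072) → (29.636,30.217) → (39.679,42.412) → (56.426,56.312) → (76.313,70.576) → (95.774,83.860) → (111.242,94.821) → (119.152,102.116) → (115.939,104.403). Open path.

G21
G90
G0 X92.002 Y43.065
M4 S838
G1 X78.589 Y159.504 F1417
G1 X41.201 Y76.731
G1 X36.485 Y44.979
G1 X110.698 Y52.518
G1 X143.799 Y66.444
M5
G0 X148.955 Y142.625
M4 S838
G1 X140.110 Y133.232 F1417
G1 X130.936 Y121.100
G1 X121.483 Y107.620
G1 X111.801 Y94.182
G1 X101.940 Y82.176
G1 X91.947 Y72.993
G1 X81.874 Y68.023
G1 X71.770 Y68.656
M5
G0 X29.864 Y21.072
M4 S838
G1 X29.636 Y30.217 F1417
G1 X39.679 Y42.412
G1 X56.426 Y56.312
G1 X76.313 Y70.576
G1 X95.774 Y83.860
G1 X111.242 Y94.821
G1 X119.152 Y102.116
G1 X115.939 Y104.403
M5
G0 X0.000 Y0.000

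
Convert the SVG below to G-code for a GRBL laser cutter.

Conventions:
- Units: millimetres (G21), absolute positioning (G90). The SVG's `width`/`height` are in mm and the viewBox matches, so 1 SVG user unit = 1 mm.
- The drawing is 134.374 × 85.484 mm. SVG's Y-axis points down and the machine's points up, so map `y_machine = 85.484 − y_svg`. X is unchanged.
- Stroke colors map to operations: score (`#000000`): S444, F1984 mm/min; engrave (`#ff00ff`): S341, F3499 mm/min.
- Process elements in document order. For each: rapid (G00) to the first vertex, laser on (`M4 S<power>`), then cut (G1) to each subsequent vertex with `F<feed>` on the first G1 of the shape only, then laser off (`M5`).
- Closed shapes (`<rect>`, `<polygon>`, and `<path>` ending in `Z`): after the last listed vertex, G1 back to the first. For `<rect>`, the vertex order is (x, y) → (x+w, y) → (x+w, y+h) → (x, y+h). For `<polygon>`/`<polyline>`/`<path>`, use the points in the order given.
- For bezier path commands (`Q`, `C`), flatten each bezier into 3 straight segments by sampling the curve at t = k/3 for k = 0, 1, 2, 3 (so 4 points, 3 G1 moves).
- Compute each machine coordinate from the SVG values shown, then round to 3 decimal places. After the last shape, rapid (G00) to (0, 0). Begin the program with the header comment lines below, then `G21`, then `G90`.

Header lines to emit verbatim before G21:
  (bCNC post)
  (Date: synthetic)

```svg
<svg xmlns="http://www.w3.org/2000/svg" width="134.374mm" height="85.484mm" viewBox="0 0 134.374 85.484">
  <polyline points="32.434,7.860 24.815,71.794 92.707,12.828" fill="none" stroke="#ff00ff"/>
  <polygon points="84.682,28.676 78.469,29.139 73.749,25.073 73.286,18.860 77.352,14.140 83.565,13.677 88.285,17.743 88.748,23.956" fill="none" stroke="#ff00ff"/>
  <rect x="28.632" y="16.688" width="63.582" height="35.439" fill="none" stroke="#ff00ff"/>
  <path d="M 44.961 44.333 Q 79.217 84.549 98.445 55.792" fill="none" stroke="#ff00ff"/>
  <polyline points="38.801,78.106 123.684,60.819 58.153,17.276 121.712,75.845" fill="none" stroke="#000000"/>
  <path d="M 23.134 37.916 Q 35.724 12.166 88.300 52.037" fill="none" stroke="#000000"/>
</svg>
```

Since the viewBox matches the mm dimensions, user units are millimetres directly. The only transform is the Y-flip y_m = 85.484 − y_svg.

Shape 1 is a open polyline drawn with `<polyline>`. Its stroke #ff00ff means engrave at S341, F3499. After flipping Y the toolpath is (32.434,77.624) → (24.815,13.690) → (92.707,72.656).

Shape 2 is a regular polygon drawn with `<polygon>`. Its stroke #ff00ff means engrave at S341, F3499. After flipping Y the toolpath is (84.682,56.808) → (78.469,56.345) → (73.749,60.411) → (73.286,66.624) → (77.352,71.344) → (83.565,71.807) → (88.285,67.741) → (88.748,61.528) → (84.682,56.808), returning to the start.

Shape 3 is a rectangle drawn with `<rect>`. Its stroke #ff00ff means engrave at S341, F3499. After flipping Y the toolpath is (28.632,68.796) → (92.214,68.796) → (92.214,33.357) → (28.632,33.357) → (28.632,68.796), returning to the start.

Shape 4 is a quadratic bezier drawn with `<path>`. Its stroke #ff00ff means engrave at S341, F3499. After flipping Y the toolpath is (44.961,41.151) → (66.129,22.004) → (83.957,18.184) → (98.445,29.692).

Shape 5 is a open polyline drawn with `<polyline>`. Its stroke #000000 means score at S444, F1984. After flipping Y the toolpath is (38.801,7.378) → (123.684,24.665) → (58.153,68.208) → (121.712,9.639).

Shape 6 is a quadratic bezier drawn with `<path>`. Its stroke #000000 means score at S444, F1984. After flipping Y the toolpath is (23.134,47.568) → (35.970,57.443) → (57.692,52.736) → (88.300,33.447).

(bCNC post)
(Date: synthetic)
G21
G90
G00 X32.434 Y77.624
M4 S341
G1 X24.815 Y13.690 F3499
G1 X92.707 Y72.656
M5
G00 X84.682 Y56.808
M4 S341
G1 X78.469 Y56.345 F3499
G1 X73.749 Y60.411
G1 X73.286 Y66.624
G1 X77.352 Y71.344
G1 X83.565 Y71.807
G1 X88.285 Y67.741
G1 X88.748 Y61.528
G1 X84.682 Y56.808
M5
G00 X28.632 Y68.796
M4 S341
G1 X92.214 Y68.796 F3499
G1 X92.214 Y33.357
G1 X28.632 Y33.357
G1 X28.632 Y68.796
M5
G00 X44.961 Y41.151
M4 S341
G1 X66.129 Y22.004 F3499
G1 X83.957 Y18.184
G1 X98.445 Y29.692
M5
G00 X38.801 Y7.378
M4 S444
G1 X123.684 Y24.665 F1984
G1 X58.153 Y68.208
G1 X121.712 Y9.639
M5
G00 X23.134 Y47.568
M4 S444
G1 X35.970 Y57.443 F1984
G1 X57.692 Y52.736
G1 X88.300 Y33.447
M5
G00 X0.000 Y0.000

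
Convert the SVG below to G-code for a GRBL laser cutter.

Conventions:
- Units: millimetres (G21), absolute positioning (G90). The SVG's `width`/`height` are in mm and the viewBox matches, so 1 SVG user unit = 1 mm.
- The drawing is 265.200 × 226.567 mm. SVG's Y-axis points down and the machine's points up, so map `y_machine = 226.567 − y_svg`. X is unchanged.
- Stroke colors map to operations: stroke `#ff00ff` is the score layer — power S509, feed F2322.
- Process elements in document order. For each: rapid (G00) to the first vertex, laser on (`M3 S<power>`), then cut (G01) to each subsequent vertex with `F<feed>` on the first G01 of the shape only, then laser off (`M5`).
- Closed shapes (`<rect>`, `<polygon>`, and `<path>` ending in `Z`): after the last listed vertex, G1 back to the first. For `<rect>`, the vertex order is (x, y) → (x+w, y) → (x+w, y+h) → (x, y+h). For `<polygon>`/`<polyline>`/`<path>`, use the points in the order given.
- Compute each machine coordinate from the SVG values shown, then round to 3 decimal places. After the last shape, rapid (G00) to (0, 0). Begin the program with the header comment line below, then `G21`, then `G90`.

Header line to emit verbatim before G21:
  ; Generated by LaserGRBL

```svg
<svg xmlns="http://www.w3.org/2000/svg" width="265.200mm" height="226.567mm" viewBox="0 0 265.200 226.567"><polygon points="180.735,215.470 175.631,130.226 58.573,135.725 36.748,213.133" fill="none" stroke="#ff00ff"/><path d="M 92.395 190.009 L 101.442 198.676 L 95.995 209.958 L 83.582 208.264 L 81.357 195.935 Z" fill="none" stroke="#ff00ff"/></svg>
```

; Generated by LaserGRBL
G21
G90
G00 X180.735 Y11.097
M3 S509
G01 X175.631 Y96.341 F2322
G01 X58.573 Y90.842
G01 X36.748 Y13.434
G01 X180.735 Y11.097
M5
G00 X92.395 Y36.558
M3 S509
G01 X101.442 Y27.891 F2322
G01 X95.995 Y16.609
G01 X83.582 Y18.303
G01 X81.357 Y30.632
G01 X92.395 Y36.558
M5
G00 X0.000 Y0.000

1 u = 1 mm; y_m = 226.567 − y.

[1] `<polygon>` closed polygon, #ff00ff→score S509 F2322: (180.735,11.097) → (175.631,96.341) → (58.573,90.842) → (36.748,13.434) → (180.735,11.097) (closed)

[2] `<path>` regular polygon, #ff00ff→score S509 F2322: (92.395,36.558) → (101.442,27.891) → (95.995,16.609) → (83.582,18.303) → (81.357,30.632) → (92.395,36.558) (closed)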